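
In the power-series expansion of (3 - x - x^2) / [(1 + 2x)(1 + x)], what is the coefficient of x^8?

The denominator gives the recurrence a_n = −3a_(n−1) − 2a_(n−2) for n ≥ 3; the numerator fixes a_0 = 3, a_1 = -10, a_2 = 23.
Iterating: 3, -10, 23, -49, 101, -205, 413, -829, 1661, so a_8 = 1661.

1661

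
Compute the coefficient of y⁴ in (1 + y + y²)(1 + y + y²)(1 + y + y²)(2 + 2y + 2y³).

32

(1 + y + y²) has coefficients 1,1,1 for degrees 0…2.
(1 + y + y²) has coefficients 1,1,1,0,0 for degrees 0…4.
Multiplying by (1 + y + y²) gives running coefficients 1,2,3,2,1 for degrees 0…4.
Finally multiplying by (2 + 2y + 2y³), the product of all factors after the first has coefficients 2,6,10,12,10 for degrees 0…4.
[y⁴] = 1·10 + 1·12 + 1·10 = 32.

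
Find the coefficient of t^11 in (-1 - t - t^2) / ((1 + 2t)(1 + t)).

3071

The denominator gives the recurrence a_n = −3a_(n−1) − 2a_(n−2) for n ≥ 3; the numerator fixes a_0 = -1, a_1 = 2, a_2 = -5.
Iterating: -1, 2, -5, 11, -23, 47, -95, 191, -383, 767, -1535, 3071, so a_11 = 3071.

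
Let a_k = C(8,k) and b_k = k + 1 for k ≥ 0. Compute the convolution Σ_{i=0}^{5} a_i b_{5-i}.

522

This is [x^5] in the product of the two ordinary generating functions.
Σ = 1·6 + 8·5 + 28·4 + 56·3 + 70·2 + 56·1 = 522.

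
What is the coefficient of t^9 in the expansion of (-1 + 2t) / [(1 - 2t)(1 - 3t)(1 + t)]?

Partial fractions give a closed form: a_n = (-3/4)·3^n + (-1/4)·(-1)^n.
At n = 9: a_9 = -14762.

-14762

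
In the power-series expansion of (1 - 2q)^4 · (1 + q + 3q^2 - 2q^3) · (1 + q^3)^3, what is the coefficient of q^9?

(1 - 2q)^4 has coefficients 1,-8,24,-32,16 for degrees 0…4.
(1 + q + 3q^2 - 2q^3) has coefficients 1,1,3,-2,0,0,0,0,0,0 for degrees 0…9.
Finally multiplying by (1 + q^3)^3, the product of all factors after the first has coefficients 1,1,3,1,3,9,-3,3,9,-5 for degrees 0…9.
[q^9] = 1·(-5) − 8·9 + 24·3 − 32·(-3) + 16·9 = 235.

235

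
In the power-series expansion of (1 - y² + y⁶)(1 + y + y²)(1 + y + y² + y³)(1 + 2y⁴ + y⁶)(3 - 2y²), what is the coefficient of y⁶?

(1 - y² + y⁶) has coefficients 1,0,-1,0,0,0,1 for degrees 0…6.
(1 + y + y²) has coefficients 1,1,1,0,0,0,0 for degrees 0…6.
Multiplying by (1 + y + y² + y³) gives running coefficients 1,2,3,3,2,1,0 for degrees 0…6.
Multiplying by (1 + 2y⁴ + y⁶) gives running coefficients 1,2,3,3,4,5,7 for degrees 0…6.
Finally multiplying by (3 - 2y²), the product of all factors after the first has coefficients 3,6,7,5,6,9,13 for degrees 0…6.
[y⁶] = 1·13 − 1·6 + 1·3 = 10.

10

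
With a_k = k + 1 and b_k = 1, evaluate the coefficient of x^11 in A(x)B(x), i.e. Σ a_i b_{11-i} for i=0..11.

Write out a_i and b_{11-i} for i = 0,…,11 and sum the products.
Σ = 1·1 + 2·1 + 3·1 + 4·1 + 5·1 + 6·1 + 7·1 + 8·1 + 9·1 + 10·1 + 11·1 + 12·1 = 78.

78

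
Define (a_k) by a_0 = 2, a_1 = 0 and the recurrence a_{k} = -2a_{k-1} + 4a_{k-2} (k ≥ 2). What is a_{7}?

-2048

The ordinary generating function has denominator 1 + 2t - 4t^2.
Iterating the recurrence: a_0,…,a_{7} = 2, 0, 8, -16, 64, -192, 640, -2048.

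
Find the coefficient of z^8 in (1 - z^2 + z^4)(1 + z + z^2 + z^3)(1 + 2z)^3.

18

(1 - z^2 + z^4) has coefficients 1,0,-1,0,1 for degrees 0…4.
(1 + z + z^2 + z^3) has coefficients 1,1,1,1,0,0,0,0,0 for degrees 0…8.
Finally multiplying by (1 + 2z)^3, the product of all factors after the first has coefficients 1,7,19,27,26,20,8,0,0 for degrees 0…8.
[z^8] = 1·0 − 1·8 + 1·26 = 18.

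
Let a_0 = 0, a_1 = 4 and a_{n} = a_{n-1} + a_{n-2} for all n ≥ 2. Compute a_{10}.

The ordinary generating function has denominator 1 - x - x^2.
Iterating the recurrence: a_0,…,a_{10} = 0, 4, 4, 8, 12, 20, 32, 52, 84, 136, 220.

220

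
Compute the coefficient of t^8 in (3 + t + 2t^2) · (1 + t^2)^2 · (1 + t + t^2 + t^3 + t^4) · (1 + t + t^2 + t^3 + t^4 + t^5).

96

(3 + t + 2t^2) has coefficients 3,1,2 for degrees 0…2.
(1 + t^2)^2 has coefficients 1,0,2,0,1,0,0,0,0 for degrees 0…8.
Multiplying by (1 + t + t^2 + t^3 + t^4) gives running coefficients 1,1,3,3,4,3,3,1,1 for degrees 0…8.
Finally multiplying by (1 + t + t^2 + t^3 + t^4 + t^5), the product of all factors after the first has coefficients 1,2,5,8,12,15,17,17,15 for degrees 0…8.
[t^8] = 3·15 + 1·17 + 2·17 = 96.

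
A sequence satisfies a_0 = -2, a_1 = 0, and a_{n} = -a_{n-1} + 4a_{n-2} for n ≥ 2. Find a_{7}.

520

The ordinary generating function has denominator 1 + q - 4q^2.
Iterating the recurrence: a_0,…,a_{7} = -2, 0, -8, 8, -40, 72, -232, 520.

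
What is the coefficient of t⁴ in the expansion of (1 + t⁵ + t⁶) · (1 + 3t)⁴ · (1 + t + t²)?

(1 + t⁵ + t⁶) has coefficients 1,0,0,0,0 for degrees 0…4.
(1 + 3t)⁴ has coefficients 1,12,54,108,81 for degrees 0…4.
Finally multiplying by (1 + t + t²), the product of all factors after the first has coefficients 1,13,67,174,243 for degrees 0…4.
[t⁴] = 1·243 = 243.

243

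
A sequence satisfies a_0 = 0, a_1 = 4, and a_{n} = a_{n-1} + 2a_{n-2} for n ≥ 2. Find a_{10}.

1364

The ordinary generating function has denominator 1 - x - 2x^2.
Iterating the recurrence: a_0,…,a_{10} = 0, 4, 4, 12, 20, 44, 84, 172, 340, 684, 1364.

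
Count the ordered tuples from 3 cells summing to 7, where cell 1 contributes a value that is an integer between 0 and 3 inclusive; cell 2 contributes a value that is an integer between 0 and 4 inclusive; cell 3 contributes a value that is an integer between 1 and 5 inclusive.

The generating function for the choices is (1 + q + q^2 + q^3)·(1 + q + q^2 + q^3 + q^4)·(q + q^2 + q^3 + q^4 + q^5); the count is [q^7].
(1 + q + q^2 + q^3) has coefficients 1,1,1,1 for degrees 0…3.
(1 + q + q^2 + q^3 + q^4) has coefficients 1,1,1,1,1,0,0,0 for degrees 0…7.
Finally multiplying by (q + q^2 + q^3 + q^4 + q^5), the product of all factors after the first has coefficients 0,1,2,3,4,5,4,3 for degrees 0…7.
[q^7] = 1·3 + 1·4 + 1·5 + 1·4 = 16.

16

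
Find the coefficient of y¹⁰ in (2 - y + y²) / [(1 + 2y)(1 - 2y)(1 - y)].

The denominator gives the recurrence a_n = a_(n−1) + 4a_(n−2) − 4a_(n−3) for n ≥ 3; the numerator fixes a_0 = 2, a_1 = 1, a_2 = 10.
Iterating: 2, 1, 10, 6, 42, 26, 170, 106, 682, 426, 2730, so a_10 = 2730.

2730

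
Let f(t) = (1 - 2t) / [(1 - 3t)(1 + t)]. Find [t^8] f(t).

1641

Partial fractions give a closed form: a_n = (1/4)·3^n + (3/4)·(-1)^n.
At n = 8: a_8 = 1641.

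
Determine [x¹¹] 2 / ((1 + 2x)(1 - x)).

-2730

Partial fractions give a closed form: a_n = (4/3)·(-2)^n + (2/3)·1^n.
At n = 11: a_11 = -2730.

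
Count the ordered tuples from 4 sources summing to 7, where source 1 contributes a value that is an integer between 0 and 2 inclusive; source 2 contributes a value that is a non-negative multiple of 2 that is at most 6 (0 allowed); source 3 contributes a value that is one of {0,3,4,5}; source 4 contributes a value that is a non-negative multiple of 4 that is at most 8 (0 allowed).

8

The generating function for the choices is (1 + q + q²)·(1 + q² + q⁴ + q⁶)·(1 + q³ + q⁴ + q⁵)·(1 + q⁴ + q⁸); the count is [q⁷].
(1 + q + q²) has coefficients 1,1,1 for degrees 0…2.
(1 + q² + q⁴ + q⁶) has coefficients 1,0,1,0,1,0,1,0 for degrees 0…7.
Multiplying by (1 + q³ + q⁴ + q⁵) gives running coefficients 1,0,1,1,2,2,2,2 for degrees 0…7.
Finally multiplying by (1 + q⁴ + q⁸), the product of all factors after the first has coefficients 1,0,1,1,3,2,3,3 for degrees 0…7.
[q⁷] = 1·3 + 1·3 + 1·2 = 8.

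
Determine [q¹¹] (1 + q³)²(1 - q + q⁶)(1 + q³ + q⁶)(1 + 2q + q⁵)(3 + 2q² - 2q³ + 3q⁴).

31

(1 + q³)² has coefficients 1,0,0,2,0,0,1 for degrees 0…6.
(1 - q + q⁶) has coefficients 1,-1,0,0,0,0,1,0,0,0,0,0 for degrees 0…11.
Multiplying by (1 + q³ + q⁶) gives running coefficients 1,-1,0,1,-1,0,2,-1,0,1,0,0 for degrees 0…11.
Multiplying by (1 + 2q + q⁵) gives running coefficients 1,1,-2,1,1,-1,1,3,-1,0,2,2 for degrees 0…11.
Finally multiplying by (3 + 2q² - 2q³ + 3q⁴), the product of all factors after the first has coefficients 3,3,-4,3,0,6,-3,8,4,1,1,17 for degrees 0…11.
[q¹¹] = 1·17 + 2·4 + 1·6 = 31.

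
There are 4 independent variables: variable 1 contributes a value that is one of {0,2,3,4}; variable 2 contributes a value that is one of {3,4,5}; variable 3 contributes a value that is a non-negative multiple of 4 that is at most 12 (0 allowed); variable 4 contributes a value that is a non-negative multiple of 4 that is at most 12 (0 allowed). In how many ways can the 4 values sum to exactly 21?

10

The generating function for the choices is (1 + t² + t³ + t⁴)·(t³ + t⁴ + t⁵)·(1 + t⁴ + t⁸ + t¹²)·(1 + t⁴ + t⁸ + t¹²); the count is [t²¹].
(1 + t² + t³ + t⁴) has coefficients 1,0,1,1,1 for degrees 0…4.
(t³ + t⁴ + t⁵) has coefficients 0,0,0,1,1,1,0,0,0,0,0,0,0,0,0,0,0,0,0,0,0,0 for degrees 0…21.
Multiplying by (1 + t⁴ + t⁸ + t¹²) gives running coefficients 0,0,0,1,1,1,0,1,1,1,0,1,1,1,0,1,1,1,0,0,0,0 for degrees 0…21.
Finally multiplying by (1 + t⁴ + t⁸ + t¹²), the product of all factors after the first has coefficients 0,0,0,1,1,1,0,2,2,2,0,3,3,3,0,4,4,4,0,3,3,3 for degrees 0…21.
[t²¹] = 1·3 + 1·3 + 1·0 + 1·4 = 10.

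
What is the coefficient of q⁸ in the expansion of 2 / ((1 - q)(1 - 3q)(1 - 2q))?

57002

Partial fractions give a closed form: a_n = (1)·1^n + (9)·3^n + (-8)·2^n.
At n = 8: a_8 = 57002.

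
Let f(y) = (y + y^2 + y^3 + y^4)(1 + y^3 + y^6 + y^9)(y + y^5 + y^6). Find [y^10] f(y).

(y + y^2 + y^3 + y^4) has coefficients 0,1,1,1,1 for degrees 0…4.
(1 + y^3 + y^6 + y^9) has coefficients 1,0,0,1,0,0,1,0,0,1,0 for degrees 0…10.
Finally multiplying by (y + y^5 + y^6), the product of all factors after the first has coefficients 0,1,0,0,1,1,1,1,1,1,1 for degrees 0…10.
[y^10] = 1·1 + 1·1 + 1·1 + 1·1 = 4.

4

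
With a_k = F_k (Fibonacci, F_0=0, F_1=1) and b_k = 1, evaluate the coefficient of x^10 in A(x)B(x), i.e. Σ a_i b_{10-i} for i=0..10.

143

Write out a_i and b_{10-i} for i = 0,…,10 and sum the products.
Σ = 0·1 + 1·1 + 1·1 + 2·1 + 3·1 + 5·1 + 8·1 + 13·1 + 21·1 + 34·1 + 55·1 = 143.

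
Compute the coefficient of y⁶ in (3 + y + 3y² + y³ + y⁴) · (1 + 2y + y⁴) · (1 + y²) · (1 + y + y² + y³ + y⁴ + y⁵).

(3 + y + 3y² + y³ + y⁴) has coefficients 3,1,3,1,1 for degrees 0…4.
(1 + 2y + y⁴) has coefficients 1,2,0,0,1,0,0 for degrees 0…6.
Multiplying by (1 + y²) gives running coefficients 1,2,1,2,1,0,1 for degrees 0…6.
Finally multiplying by (1 + y + y² + y³ + y⁴ + y⁵), the product of all factors after the first has coefficients 1,3,4,6,7,7,7 for degrees 0…6.
[y⁶] = 3·7 + 1·7 + 3·7 + 1·6 + 1·4 = 59.

59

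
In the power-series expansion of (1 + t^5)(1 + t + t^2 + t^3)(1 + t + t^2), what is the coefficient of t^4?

(1 + t^5) has coefficients 1,0,0,0,0 for degrees 0…4.
(1 + t + t^2 + t^3) has coefficients 1,1,1,1,0 for degrees 0…4.
Finally multiplying by (1 + t + t^2), the product of all factors after the first has coefficients 1,2,3,3,2 for degrees 0…4.
[t^4] = 1·2 = 2.

2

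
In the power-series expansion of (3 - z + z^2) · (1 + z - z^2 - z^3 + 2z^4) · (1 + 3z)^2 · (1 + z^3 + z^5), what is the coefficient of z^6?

57

(3 - z + z^2) has coefficients 3,-1,1 for degrees 0…2.
(1 + z - z^2 - z^3 + 2z^4) has coefficients 1,1,-1,-1,2,0,0 for degrees 0…6.
Multiplying by (1 + 3z)^2 gives running coefficients 1,7,14,2,-13,3,18 for degrees 0…6.
Finally multiplying by (1 + z^3 + z^5), the product of all factors after the first has coefficients 1,7,14,3,-6,18,27 for degrees 0…6.
[z^6] = 3·27 − 1·18 + 1·(-6) = 57.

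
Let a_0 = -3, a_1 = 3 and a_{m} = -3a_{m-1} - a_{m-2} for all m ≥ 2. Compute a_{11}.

The ordinary generating function has denominator 1 + 3z + z^2.
Iterating the recurrence: a_0,…,a_{11} = -3, 3, -6, 15, -39, 102, -267, 699, -1830, 4791, -12543, 32838.

32838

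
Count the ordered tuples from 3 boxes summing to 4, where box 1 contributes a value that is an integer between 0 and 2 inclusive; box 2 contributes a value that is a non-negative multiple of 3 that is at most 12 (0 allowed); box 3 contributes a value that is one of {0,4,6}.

2

The generating function for the choices is (1 + z + z^2)·(1 + z^3 + z^6 + z^9 + z^12)·(1 + z^4 + z^6); the count is [z^4].
(1 + z + z^2) has coefficients 1,1,1 for degrees 0…2.
(1 + z^3 + z^6 + z^9 + z^12) has coefficients 1,0,0,1,0 for degrees 0…4.
Finally multiplying by (1 + z^4 + z^6), the product of all factors after the first has coefficients 1,0,0,1,1 for degrees 0…4.
[z^4] = 1·1 + 1·1 + 1·0 = 2.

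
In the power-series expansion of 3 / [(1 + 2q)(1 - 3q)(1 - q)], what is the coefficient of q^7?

Partial fractions give a closed form: a_n = (4/5)·(-2)^n + (27/10)·3^n + (-1/2)·1^n.
At n = 7: a_7 = 5802.

5802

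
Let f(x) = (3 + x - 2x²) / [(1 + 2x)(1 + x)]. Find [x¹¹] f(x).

-8192

The denominator gives the recurrence a_n = −3a_(n−1) − 2a_(n−2) for n ≥ 3; the numerator fixes a_0 = 3, a_1 = -8, a_2 = 16.
Iterating: 3, -8, 16, -32, 64, -128, 256, -512, 1024, -2048, 4096, -8192, so a_11 = -8192.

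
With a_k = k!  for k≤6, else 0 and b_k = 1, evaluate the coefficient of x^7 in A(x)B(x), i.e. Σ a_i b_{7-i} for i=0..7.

This is [x^7] in the product of the two ordinary generating functions.
Σ = 1·1 + 1·1 + 2·1 + 6·1 + 24·1 + 120·1 + 720·1 + 0·1 = 874.

874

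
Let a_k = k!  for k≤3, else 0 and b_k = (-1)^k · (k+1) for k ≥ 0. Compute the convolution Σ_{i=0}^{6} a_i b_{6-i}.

-13

The convolution is the x^6 coefficient of A(x)B(x).
Σ = 1·7 + 1·(-6) + 2·5 + 6·(-4) + 0·3 + 0·(-2) + 0·1 = -13.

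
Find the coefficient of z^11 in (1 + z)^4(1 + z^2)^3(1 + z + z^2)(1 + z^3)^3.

(1 + z)^4 has coefficients 1,4,6,4,1 for degrees 0…4.
(1 + z^2)^3 has coefficients 1,0,3,0,3,0,1,0,0,0,0,0 for degrees 0…11.
Multiplying by (1 + z + z^2) gives running coefficients 1,1,4,3,6,3,4,1,1,0,0,0 for degrees 0…11.
Finally multiplying by (1 + z^3)^3, the product of all factors after the first has coefficients 1,1,4,6,9,15,16,22,22,22,22,16 for degrees 0…11.
[z^11] = 1·16 + 4·22 + 6·22 + 4·22 + 1·22 = 346.

346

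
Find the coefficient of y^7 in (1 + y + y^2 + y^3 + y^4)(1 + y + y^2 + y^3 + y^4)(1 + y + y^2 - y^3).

4

(1 + y + y^2 + y^3 + y^4) has coefficients 1,1,1,1,1 for degrees 0…4.
(1 + y + y^2 + y^3 + y^4) has coefficients 1,1,1,1,1,0,0,0 for degrees 0…7.
Finally multiplying by (1 + y + y^2 - y^3), the product of all factors after the first has coefficients 1,2,3,2,2,1,0,-1 for degrees 0…7.
[y^7] = 1·(-1) + 1·0 + 1·1 + 1·2 + 1·2 = 4.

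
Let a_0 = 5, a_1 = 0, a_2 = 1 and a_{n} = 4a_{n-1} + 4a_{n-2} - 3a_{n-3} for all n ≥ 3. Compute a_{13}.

The ordinary generating function has denominator 1 - 4q - 4q^2 + 3q^3.
Iterating the recurrence: a_0,…,a_{13} = 5, 0, 1, -11, -40, -207, -955, -4528, -21311, -100491, -473624, -2232527, -10523131, -49601760.

-49601760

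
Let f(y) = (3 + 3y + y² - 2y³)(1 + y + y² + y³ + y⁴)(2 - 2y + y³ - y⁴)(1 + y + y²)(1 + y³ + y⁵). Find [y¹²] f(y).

-18

(3 + 3y + y² - 2y³) has coefficients 3,3,1,-2 for degrees 0…3.
(1 + y + y² + y³ + y⁴) has coefficients 1,1,1,1,1,0,0,0,0,0,0,0,0 for degrees 0…12.
Multiplying by (2 - 2y + y³ - y⁴) gives running coefficients 2,0,0,1,0,-2,0,0,-1,0,0,0,0 for degrees 0…12.
Multiplying by (1 + y + y²) gives running coefficients 2,2,2,1,1,-1,-2,-2,-1,-1,-1,0,0 for degrees 0…12.
Finally multiplying by (1 + y³ + y⁵), the product of all factors after the first has coefficients 2,2,2,3,3,3,1,1,-1,-2,-4,-3,-3 for degrees 0…12.
[y¹²] = 3·(-3) + 3·(-3) + 1·(-4) − 2·(-2) = -18.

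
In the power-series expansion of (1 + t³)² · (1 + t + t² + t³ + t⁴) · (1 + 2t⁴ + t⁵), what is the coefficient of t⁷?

(1 + t³)² has coefficients 1,0,0,2,0,0,1 for degrees 0…6.
(1 + t + t² + t³ + t⁴) has coefficients 1,1,1,1,1,0,0,0 for degrees 0…7.
Finally multiplying by (1 + 2t⁴ + t⁵), the product of all factors after the first has coefficients 1,1,1,1,3,3,3,3 for degrees 0…7.
[t⁷] = 1·3 + 2·3 + 1·1 = 10.

10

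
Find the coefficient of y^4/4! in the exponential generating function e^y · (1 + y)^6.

1045

The EGF product rule gives c_4 = Σ_{k_1+k_2=4} C(4; k_1,k_2) · ∏ g_i(k_i), where e^y gives (1)^k; (1+y)^6 gives the falling factorial (6)_k.
g_1(k) for k = 0…4: 1, 1, 1, 1, 1.
g_2(k) for k = 0…4: 1, 6, 30, 120, 360.
c_4 = Σ_k C(4,k)·g_1(k)·g_2(4−k) = 1·1·360 + 4·1·120 + 6·1·30 + 4·1·6 + 1·1·1 = 360 + 480 + 180 + 24 + 1 = 1045.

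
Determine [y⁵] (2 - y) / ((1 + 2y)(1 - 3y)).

The denominator gives the recurrence a_n = a_(n−1) + 6a_(n−2) for n ≥ 3; the numerator fixes a_0 = 2, a_1 = 1, a_2 = 13.
Iterating: 2, 1, 13, 19, 97, 211, so a_5 = 211.

211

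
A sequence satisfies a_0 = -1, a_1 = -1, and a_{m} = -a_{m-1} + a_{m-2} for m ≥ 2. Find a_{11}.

The ordinary generating function has denominator 1 + q - q^2.
Iterating the recurrence: a_0,…,a_{11} = -1, -1, 0, -1, 1, -2, 3, -5, 8, -13, 21, -34.

-34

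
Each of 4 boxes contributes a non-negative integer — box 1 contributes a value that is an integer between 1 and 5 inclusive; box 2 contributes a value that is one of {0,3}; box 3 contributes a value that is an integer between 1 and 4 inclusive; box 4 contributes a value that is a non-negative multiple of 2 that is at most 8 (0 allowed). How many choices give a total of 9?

The generating function for the choices is (t + t² + t³ + t⁴ + t⁵)·(1 + t³)·(t + t² + t³ + t⁴)·(1 + t² + t⁴ + t⁶ + t⁸); the count is [t⁹].
(t + t² + t³ + t⁴ + t⁵) has coefficients 0,1,1,1,1,1 for degrees 0…5.
(1 + t³) has coefficients 1,0,0,1,0,0,0,0,0,0 for degrees 0…9.
Multiplying by (t + t² + t³ + t⁴) gives running coefficients 0,1,1,1,2,1,1,1,0,0 for degrees 0…9.
Finally multiplying by (1 + t² + t⁴ + t⁶ + t⁸), the product of all factors after the first has coefficients 0,1,1,2,3,3,4,4,4,4 for degrees 0…9.
[t⁹] = 1·4 + 1·4 + 1·4 + 1·3 + 1·3 = 18.

18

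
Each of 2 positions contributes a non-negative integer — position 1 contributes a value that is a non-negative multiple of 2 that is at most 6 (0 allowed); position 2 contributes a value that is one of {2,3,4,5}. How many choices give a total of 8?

2

The generating function for the choices is (1 + x² + x⁴ + x⁶)·(x² + x³ + x⁴ + x⁵); the count is [x⁸].
(1 + x² + x⁴ + x⁶) has coefficients 1,0,1,0,1,0,1 for degrees 0…6.
(x² + x³ + x⁴ + x⁵) has coefficients 0,0,1,1,1,1,0,0,0 for degrees 0…8.
[x⁸] = 1·0 + 1·0 + 1·1 + 1·1 = 2.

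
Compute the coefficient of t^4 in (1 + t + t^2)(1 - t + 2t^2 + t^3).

3

(1 + t + t^2) has coefficients 1,1,1 for degrees 0…2.
(1 - t + 2t^2 + t^3) has coefficients 1,-1,2,1,0 for degrees 0…4.
[t^4] = 1·0 + 1·1 + 1·2 = 3.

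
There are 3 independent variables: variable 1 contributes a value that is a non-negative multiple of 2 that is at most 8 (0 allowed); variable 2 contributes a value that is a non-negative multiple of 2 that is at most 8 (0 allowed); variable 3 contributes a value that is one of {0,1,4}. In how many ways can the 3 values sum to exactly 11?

4

The generating function for the choices is (1 + t² + t⁴ + t⁶ + t⁸)·(1 + t² + t⁴ + t⁶ + t⁸)·(1 + t + t⁴); the count is [t¹¹].
(1 + t² + t⁴ + t⁶ + t⁸) has coefficients 1,0,1,0,1,0,1,0,1 for degrees 0…8.
(1 + t² + t⁴ + t⁶ + t⁸) has coefficients 1,0,1,0,1,0,1,0,1,0,0,0 for degrees 0…11.
Finally multiplying by (1 + t + t⁴), the product of all factors after the first has coefficients 1,1,1,1,2,1,2,1,2,1,1,0 for degrees 0…11.
[t¹¹] = 1·0 + 1·1 + 1·1 + 1·1 + 1·1 = 4.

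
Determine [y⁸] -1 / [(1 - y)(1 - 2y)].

-511

Partial fractions give a closed form: a_n = (1)·1^n + (-2)·2^n.
At n = 8: a_8 = -511.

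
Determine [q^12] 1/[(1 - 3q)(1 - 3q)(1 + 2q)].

The denominator gives the recurrence a_n = 4a_(n−1) + 3a_(n−2) − 18a_(n−3) for n ≥ 3; the numerator fixes a_0 = 1, a_1 = 4, a_2 = 19.
Iterating: 1, 4, 19, 70, 265, 928, 3247, 11002, 37045, 122740, 404059, 1317646, 4273441, so a_12 = 4273441.

4273441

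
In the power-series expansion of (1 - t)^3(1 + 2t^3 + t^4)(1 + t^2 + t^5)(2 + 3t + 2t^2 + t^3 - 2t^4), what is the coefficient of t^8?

(1 - t)^3 has coefficients 1,-3,3,-1 for degrees 0…3.
(1 + 2t^3 + t^4) has coefficients 1,0,0,2,1,0,0,0,0 for degrees 0…8.
Multiplying by (1 + t^2 + t^5) gives running coefficients 1,0,1,2,1,3,1,0,2 for degrees 0…8.
Finally multiplying by (2 + 3t + 2t^2 + t^3 - 2t^4), the product of all factors after the first has coefficients 2,3,4,8,8,14,13,6,7 for degrees 0…8.
[t^8] = 1·7 − 3·6 + 3·13 − 1·14 = 14.

14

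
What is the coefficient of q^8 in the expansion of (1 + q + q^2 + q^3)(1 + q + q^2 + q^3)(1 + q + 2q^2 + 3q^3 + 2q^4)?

14

(1 + q + q^2 + q^3) has coefficients 1,1,1,1 for degrees 0…3.
(1 + q + q^2 + q^3) has coefficients 1,1,1,1,0,0,0,0,0 for degrees 0…8.
Finally multiplying by (1 + q + 2q^2 + 3q^3 + 2q^4), the product of all factors after the first has coefficients 1,2,4,7,8,7,5,2,0 for degrees 0…8.
[q^8] = 1·0 + 1·2 + 1·5 + 1·7 = 14.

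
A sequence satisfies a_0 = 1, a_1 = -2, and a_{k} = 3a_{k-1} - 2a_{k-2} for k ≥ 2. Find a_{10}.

-3068

The ordinary generating function has denominator 1 - 3y + 2y^2.
Iterating the recurrence: a_0,…,a_{10} = 1, -2, -8, -20, -44, -92, -188, -380, -764, -1532, -3068.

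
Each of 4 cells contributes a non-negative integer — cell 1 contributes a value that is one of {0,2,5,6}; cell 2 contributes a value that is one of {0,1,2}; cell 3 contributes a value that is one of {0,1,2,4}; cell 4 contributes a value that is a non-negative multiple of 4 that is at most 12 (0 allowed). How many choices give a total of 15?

The generating function for the choices is (1 + x^2 + x^5 + x^6)·(1 + x + x^2)·(1 + x + x^2 + x^4)·(1 + x^4 + x^8 + x^12); the count is [x^15].
(1 + x^2 + x^5 + x^6) has coefficients 1,0,1,0,0,1,1 for degrees 0…6.
(1 + x + x^2) has coefficients 1,1,1,0,0,0,0,0,0,0,0,0,0,0,0,0 for degrees 0…15.
Multiplying by (1 + x + x^2 + x^4) gives running coefficients 1,2,3,2,2,1,1,0,0,0,0,0,0,0,0,0 for degrees 0…15.
Finally multiplying by (1 + x^4 + x^8 + x^12), the product of all factors after the first has coefficients 1,2,3,2,3,3,4,2,3,3,4,2,3,3,4,2 for degrees 0…15.
[x^15] = 1·2 + 1·3 + 1·4 + 1·3 = 12.

12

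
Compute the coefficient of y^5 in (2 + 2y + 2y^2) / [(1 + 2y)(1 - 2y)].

The denominator gives the recurrence a_n = 4a_(n−2) for n ≥ 3; the numerator fixes a_0 = 2, a_1 = 2, a_2 = 10.
Iterating: 2, 2, 10, 8, 40, 32, so a_5 = 32.

32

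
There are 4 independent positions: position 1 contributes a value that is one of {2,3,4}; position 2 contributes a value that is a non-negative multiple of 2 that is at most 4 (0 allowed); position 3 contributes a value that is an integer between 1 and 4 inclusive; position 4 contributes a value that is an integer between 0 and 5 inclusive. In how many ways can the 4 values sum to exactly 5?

7

The generating function for the choices is (z² + z³ + z⁴)·(1 + z² + z⁴)·(z + z² + z³ + z⁴)·(1 + z + z² + z³ + z⁴ + z⁵); the count is [z⁵].
(z² + z³ + z⁴) has coefficients 0,0,1,1,1 for degrees 0…4.
(1 + z² + z⁴) has coefficients 1,0,1,0,1,0 for degrees 0…5.
Multiplying by (z + z² + z³ + z⁴) gives running coefficients 0,1,1,2,2,2 for degrees 0…5.
Finally multiplying by (1 + z + z² + z³ + z⁴ + z⁵), the product of all factors after the first has coefficients 0,1,2,4,6,8 for degrees 0…5.
[z⁵] = 1·4 + 1·2 + 1·1 = 7.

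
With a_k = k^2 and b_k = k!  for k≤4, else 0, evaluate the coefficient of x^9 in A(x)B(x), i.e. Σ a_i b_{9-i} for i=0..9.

Write out a_i and b_{9-i} for i = 0,…,9 and sum the products.
Σ = 0·0 + 1·0 + 4·0 + 9·0 + 16·0 + 25·24 + 36·6 + 49·2 + 64·1 + 81·1 = 1059.

1059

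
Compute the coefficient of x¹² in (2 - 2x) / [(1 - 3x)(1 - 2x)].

The denominator gives the recurrence a_n = 5a_(n−1) − 6a_(n−2) for n ≥ 3; the numerator fixes a_0 = 2, a_1 = 8, a_2 = 28.
Iterating: 2, 8, 28, 92, 292, 908, 2788, 8492, 25732, 77708, 234148, 704492, 2117572, so a_12 = 2117572.

2117572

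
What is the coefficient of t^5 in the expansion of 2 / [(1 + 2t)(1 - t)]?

-42

Partial fractions give a closed form: a_n = (4/3)·(-2)^n + (2/3)·1^n.
At n = 5: a_5 = -42.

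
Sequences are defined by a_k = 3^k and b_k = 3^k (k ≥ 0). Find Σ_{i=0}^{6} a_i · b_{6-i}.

Write out a_i and b_{6-i} for i = 0,…,6 and sum the products.
Σ = 1·729 + 3·243 + 9·81 + 27·27 + 81·9 + 243·3 + 729·1 = 5103.

5103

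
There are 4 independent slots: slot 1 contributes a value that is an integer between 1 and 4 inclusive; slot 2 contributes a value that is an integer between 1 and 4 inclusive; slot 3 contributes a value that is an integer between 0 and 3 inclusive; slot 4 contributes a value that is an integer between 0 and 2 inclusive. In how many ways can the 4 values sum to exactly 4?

10

The generating function for the choices is (z + z^2 + z^3 + z^4)·(z + z^2 + z^3 + z^4)·(1 + z + z^2 + z^3)·(1 + z + z^2); the count is [z^4].
(z + z^2 + z^3 + z^4) has coefficients 0,1,1,1,1 for degrees 0…4.
(z + z^2 + z^3 + z^4) has coefficients 0,1,1,1,1 for degrees 0…4.
Multiplying by (1 + z + z^2 + z^3) gives running coefficients 0,1,2,3,4 for degrees 0…4.
Finally multiplying by (1 + z + z^2), the product of all factors after the first has coefficients 0,1,3,6,9 for degrees 0…4.
[z^4] = 1·6 + 1·3 + 1·1 + 1·0 = 10.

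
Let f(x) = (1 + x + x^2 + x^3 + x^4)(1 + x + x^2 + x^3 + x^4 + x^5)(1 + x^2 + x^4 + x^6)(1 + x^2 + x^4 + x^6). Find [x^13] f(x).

40

(1 + x + x^2 + x^3 + x^4) has coefficients 1,1,1,1,1 for degrees 0…4.
(1 + x + x^2 + x^3 + x^4 + x^5) has coefficients 1,1,1,1,1,1,0,0,0,0,0,0,0,0 for degrees 0…13.
Multiplying by (1 + x^2 + x^4 + x^6) gives running coefficients 1,1,2,2,3,3,3,3,2,2,1,1,0,0 for degrees 0…13.
Finally multiplying by (1 + x^2 + x^4 + x^6), the product of all factors after the first has coefficients 1,1,3,3,6,6,9,9,10,10,9,9,6,6 for degrees 0…13.
[x^13] = 1·6 + 1·6 + 1·9 + 1·9 + 1·10 = 40.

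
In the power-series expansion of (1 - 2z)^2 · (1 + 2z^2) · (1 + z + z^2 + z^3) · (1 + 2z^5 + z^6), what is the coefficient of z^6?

-5

(1 - 2z)^2 has coefficients 1,-4,4 for degrees 0…2.
(1 + 2z^2) has coefficients 1,0,2,0,0,0,0 for degrees 0…6.
Multiplying by (1 + z + z^2 + z^3) gives running coefficients 1,1,3,3,2,2,0 for degrees 0…6.
Finally multiplying by (1 + 2z^5 + z^6), the product of all factors after the first has coefficients 1,1,3,3,2,4,3 for degrees 0…6.
[z^6] = 1·3 − 4·4 + 4·2 = -5.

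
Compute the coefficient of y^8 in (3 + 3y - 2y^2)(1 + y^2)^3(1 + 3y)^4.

1087

(3 + 3y - 2y^2) has coefficients 3,3,-2 for degrees 0…2.
(1 + y^2)^3 has coefficients 1,0,3,0,3,0,1,0,0 for degrees 0…8.
Finally multiplying by (1 + 3y)^4, the product of all factors after the first has coefficients 1,12,57,144,246,360,406,336,297 for degrees 0…8.
[y^8] = 3·297 + 3·336 − 2·406 = 1087.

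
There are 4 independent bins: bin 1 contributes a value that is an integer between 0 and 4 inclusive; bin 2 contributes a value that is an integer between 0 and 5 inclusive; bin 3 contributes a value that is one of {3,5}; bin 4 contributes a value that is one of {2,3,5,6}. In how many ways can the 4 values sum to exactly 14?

28

The generating function for the choices is (1 + q + q^2 + q^3 + q^4)·(1 + q + q^2 + q^3 + q^4 + q^5)·(q^3 + q^5)·(q^2 + q^3 + q^5 + q^6); the count is [q^14].
(1 + q + q^2 + q^3 + q^4) has coefficients 1,1,1,1,1 for degrees 0…4.
(1 + q + q^2 + q^3 + q^4 + q^5) has coefficients 1,1,1,1,1,1,0,0,0,0,0,0,0,0,0 for degrees 0…14.
Multiplying by (q^3 + q^5) gives running coefficients 0,0,0,1,1,2,2,2,2,1,1,0,0,0,0 for degrees 0…14.
Finally multiplying by (q^2 + q^3 + q^5 + q^6), the product of all factors after the first has coefficients 0,0,0,0,0,1,2,3,5,6,7,7,6,5,3 for degrees 0…14.
[q^14] = 1·3 + 1·5 + 1·6 + 1·7 + 1·7 = 28.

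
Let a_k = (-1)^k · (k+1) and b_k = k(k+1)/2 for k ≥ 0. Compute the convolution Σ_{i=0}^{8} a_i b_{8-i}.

10

This is [x^8] in the product of the two ordinary generating functions.
Σ = 1·36 − 2·28 + 3·21 − 4·15 + 5·10 − 6·6 + 7·3 − 8·1 + 9·0 = 10.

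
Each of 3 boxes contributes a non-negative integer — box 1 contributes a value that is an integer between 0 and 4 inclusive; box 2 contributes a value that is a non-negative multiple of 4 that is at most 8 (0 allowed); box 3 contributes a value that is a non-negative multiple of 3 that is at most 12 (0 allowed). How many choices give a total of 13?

The generating function for the choices is (1 + z + z^2 + z^3 + z^4)·(1 + z^4 + z^8)·(1 + z^3 + z^6 + z^9 + z^12); the count is [z^13].
(1 + z + z^2 + z^3 + z^4) has coefficients 1,1,1,1,1 for degrees 0…4.
(1 + z^4 + z^8) has coefficients 1,0,0,0,1,0,0,0,1,0,0,0,0,0 for degrees 0…13.
Finally multiplying by (1 + z^3 + z^6 + z^9 + z^12), the product of all factors after the first has coefficients 1,0,0,1,1,0,1,1,1,1,1,1,1,1 for degrees 0…13.
[z^13] = 1·1 + 1·1 + 1·1 + 1·1 + 1·1 = 5.

5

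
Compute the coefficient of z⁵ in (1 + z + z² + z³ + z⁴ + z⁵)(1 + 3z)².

16

(1 + z + z² + z³ + z⁴ + z⁵) has coefficients 1,1,1,1,1,1 for degrees 0…5.
(1 + 3z)² has coefficients 1,6,9,0,0,0 for degrees 0…5.
[z⁵] = 1·0 + 1·0 + 1·0 + 1·9 + 1·6 + 1·1 = 16.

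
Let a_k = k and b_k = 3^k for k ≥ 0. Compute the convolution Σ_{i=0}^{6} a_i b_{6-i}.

543

This is [x^6] in the product of the two ordinary generating functions.
Σ = 0·729 + 1·243 + 2·81 + 3·27 + 4·9 + 5·3 + 6·1 = 543.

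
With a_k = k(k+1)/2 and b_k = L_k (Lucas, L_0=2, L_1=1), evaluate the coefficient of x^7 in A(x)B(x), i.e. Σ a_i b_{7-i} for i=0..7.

The convolution is the x^7 coefficient of A(x)B(x).
Σ = 0·29 + 1·18 + 3·11 + 6·7 + 10·4 + 15·3 + 21·1 + 28·2 = 255.

255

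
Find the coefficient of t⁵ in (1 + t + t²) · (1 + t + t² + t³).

1

(1 + t + t²) has coefficients 1,1,1 for degrees 0…2.
(1 + t + t² + t³) has coefficients 1,1,1,1,0,0 for degrees 0…5.
[t⁵] = 1·0 + 1·0 + 1·1 = 1.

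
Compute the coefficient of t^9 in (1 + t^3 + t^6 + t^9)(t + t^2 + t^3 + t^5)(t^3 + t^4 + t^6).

4

(1 + t^3 + t^6 + t^9) has coefficients 1,0,0,1,0,0,1,0,0,1 for degrees 0…9.
(t + t^2 + t^3 + t^5) has coefficients 0,1,1,1,0,1,0,0,0,0 for degrees 0…9.
Finally multiplying by (t^3 + t^4 + t^6), the product of all factors after the first has coefficients 0,0,0,0,1,2,2,2,2,2 for degrees 0…9.
[t^9] = 1·2 + 1·2 + 1·0 + 1·0 = 4.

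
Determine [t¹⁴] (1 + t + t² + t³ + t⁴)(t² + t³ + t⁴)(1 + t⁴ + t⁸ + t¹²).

4

(1 + t + t² + t³ + t⁴) has coefficients 1,1,1,1,1 for degrees 0…4.
(t² + t³ + t⁴) has coefficients 0,0,1,1,1,0,0,0,0,0,0,0,0,0,0 for degrees 0…14.
Finally multiplying by (1 + t⁴ + t⁸ + t¹²), the product of all factors after the first has coefficients 0,0,1,1,1,0,1,1,1,0,1,1,1,0,1 for degrees 0…14.
[t¹⁴] = 1·1 + 1·0 + 1·1 + 1·1 + 1·1 = 4.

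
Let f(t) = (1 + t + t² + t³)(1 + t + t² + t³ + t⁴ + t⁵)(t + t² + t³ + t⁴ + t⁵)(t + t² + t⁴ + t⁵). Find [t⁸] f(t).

51

(1 + t + t² + t³) has coefficients 1,1,1,1 for degrees 0…3.
(1 + t + t² + t³ + t⁴ + t⁵) has coefficients 1,1,1,1,1,1,0,0,0 for degrees 0…8.
Multiplying by (t + t² + t³ + t⁴ + t⁵) gives running coefficients 0,1,2,3,4,5,5,4,3 for degrees 0…8.
Finally multiplying by (t + t² + t⁴ + t⁵), the product of all factors after the first has coefficients 0,0,1,3,5,8,12,15,16 for degrees 0…8.
[t⁸] = 1·16 + 1·15 + 1·12 + 1·8 = 51.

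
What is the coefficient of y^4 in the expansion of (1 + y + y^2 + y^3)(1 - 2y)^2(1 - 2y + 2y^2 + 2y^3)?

(1 + y + y^2 + y^3) has coefficients 1,1,1,1 for degrees 0…3.
(1 - 2y)^2 has coefficients 1,-4,4,0,0 for degrees 0…4.
Finally multiplying by (1 - 2y + 2y^2 + 2y^3), the product of all factors after the first has coefficients 1,-6,14,-14,0 for degrees 0…4.
[y^4] = 1·0 + 1·(-14) + 1·14 + 1·(-6) = -6.

-6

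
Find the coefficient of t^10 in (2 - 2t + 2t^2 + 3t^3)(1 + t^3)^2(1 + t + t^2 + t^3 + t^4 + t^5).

(2 - 2t + 2t^2 + 3t^3) has coefficients 2,-2,2,3 for degrees 0…3.
(1 + t^3)^2 has coefficients 1,0,0,2,0,0,1,0,0,0,0 for degrees 0…10.
Finally multiplying by (1 + t + t^2 + t^3 + t^4 + t^5), the product of all factors after the first has coefficients 1,1,1,3,3,3,3,3,3,1,1 for degrees 0…10.
[t^10] = 2·1 − 2·1 + 2·3 + 3·3 = 15.

15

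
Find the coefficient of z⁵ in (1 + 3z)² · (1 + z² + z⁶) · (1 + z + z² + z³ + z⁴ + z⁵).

32

(1 + 3z)² has coefficients 1,6,9 for degrees 0…2.
(1 + z² + z⁶) has coefficients 1,0,1,0,0,0 for degrees 0…5.
Finally multiplying by (1 + z + z² + z³ + z⁴ + z⁵), the product of all factors after the first has coefficients 1,1,2,2,2,2 for degrees 0…5.
[z⁵] = 1·2 + 6·2 + 9·2 = 32.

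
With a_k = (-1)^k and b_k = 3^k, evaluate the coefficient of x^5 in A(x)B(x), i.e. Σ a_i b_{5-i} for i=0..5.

182

Write out a_i and b_{5-i} for i = 0,…,5 and sum the products.
Σ = 1·243 − 1·81 + 1·27 − 1·9 + 1·3 − 1·1 = 182.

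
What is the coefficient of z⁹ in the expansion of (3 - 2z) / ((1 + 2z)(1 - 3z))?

Partial fractions give a closed form: a_n = (8/5)·(-2)^n + (7/5)·3^n.
At n = 9: a_9 = 26737.

26737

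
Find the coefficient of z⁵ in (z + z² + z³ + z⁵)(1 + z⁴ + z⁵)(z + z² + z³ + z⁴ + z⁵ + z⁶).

3

(z + z² + z³ + z⁵) has coefficients 0,1,1,1,0,1 for degrees 0…5.
(1 + z⁴ + z⁵) has coefficients 1,0,0,0,1,1 for degrees 0…5.
Finally multiplying by (z + z² + z³ + z⁴ + z⁵ + z⁶), the product of all factors after the first has coefficients 0,1,1,1,1,2 for degrees 0…5.
[z⁵] = 1·1 + 1·1 + 1·1 + 1·0 = 3.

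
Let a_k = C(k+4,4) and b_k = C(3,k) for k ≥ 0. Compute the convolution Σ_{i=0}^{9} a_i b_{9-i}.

3400

The convolution is the t^9 coefficient of A(t)B(t).
Σ = 1·0 + 5·0 + 15·0 + 35·0 + 70·0 + 126·0 + 210·1 + 330·3 + 495·3 + 715·1 = 3400.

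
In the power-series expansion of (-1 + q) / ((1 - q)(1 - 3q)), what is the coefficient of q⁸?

-6561

Partial fractions give a closed form: a_n = (-1)·3^n.
At n = 8: a_8 = -6561.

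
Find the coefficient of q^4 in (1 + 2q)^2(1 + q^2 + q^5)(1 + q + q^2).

13

(1 + 2q)^2 has coefficients 1,4,4 for degrees 0…2.
(1 + q^2 + q^5) has coefficients 1,0,1,0,0 for degrees 0…4.
Finally multiplying by (1 + q + q^2), the product of all factors after the first has coefficients 1,1,2,1,1 for degrees 0…4.
[q^4] = 1·1 + 4·1 + 4·2 = 13.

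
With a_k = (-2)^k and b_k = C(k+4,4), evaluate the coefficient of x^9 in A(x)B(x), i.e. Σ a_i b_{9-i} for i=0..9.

The convolution is the x^9 coefficient of A(x)B(x).
Σ = 1·715 − 2·495 + 4·330 − 8·210 + 16·126 − 32·70 + 64·35 − 128·15 + 256·5 − 512·1 = 229.

229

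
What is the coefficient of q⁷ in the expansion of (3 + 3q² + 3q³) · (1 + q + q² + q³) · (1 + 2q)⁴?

(3 + 3q² + 3q³) has coefficients 3,0,3,3 for degrees 0…3.
(1 + q + q² + q³) has coefficients 1,1,1,1,0,0,0,0 for degrees 0…7.
Finally multiplying by (1 + 2q)⁴, the product of all factors after the first has coefficients 1,9,33,65,80,72,48,16 for degrees 0…7.
[q⁷] = 3·16 + 3·72 + 3·80 = 504.

504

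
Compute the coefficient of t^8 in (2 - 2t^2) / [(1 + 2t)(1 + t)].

768

The denominator gives the recurrence a_n = −3a_(n−1) − 2a_(n−2) for n ≥ 3; the numerator fixes a_0 = 2, a_1 = -6, a_2 = 12.
Iterating: 2, -6, 12, -24, 48, -96, 192, -384, 768, so a_8 = 768.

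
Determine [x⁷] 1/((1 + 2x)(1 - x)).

Partial fractions give a closed form: a_n = (2/3)·(-2)^n + (1/3)·1^n.
At n = 7: a_7 = -85.

-85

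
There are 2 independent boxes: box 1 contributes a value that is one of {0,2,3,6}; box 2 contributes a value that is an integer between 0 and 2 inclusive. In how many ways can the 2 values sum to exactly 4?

The generating function for the choices is (1 + t^2 + t^3 + t^6)·(1 + t + t^2); the count is [t^4].
(1 + t^2 + t^3 + t^6) has coefficients 1,0,1,1,0 for degrees 0…4.
(1 + t + t^2) has coefficients 1,1,1,0,0 for degrees 0…4.
[t^4] = 1·0 + 1·1 + 1·1 = 2.

2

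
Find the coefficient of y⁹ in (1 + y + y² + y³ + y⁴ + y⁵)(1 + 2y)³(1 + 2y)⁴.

1808

(1 + y + y² + y³ + y⁴ + y⁵) has coefficients 1,1,1,1,1,1 for degrees 0…5.
(1 + 2y)³ has coefficients 1,6,12,8,0,0,0,0,0,0 for degrees 0…9.
Finally multiplying by (1 + 2y)⁴, the product of all factors after the first has coefficients 1,14,84,280,560,672,448,128,0,0 for degrees 0…9.
[y⁹] = 1·0 + 1·0 + 1·128 + 1·448 + 1·672 + 1·560 = 1808.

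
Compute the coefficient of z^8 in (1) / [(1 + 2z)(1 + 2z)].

2304

The denominator gives the recurrence a_n = −4a_(n−1) − 4a_(n−2) for n ≥ 2; the numerator fixes a_0 = 1, a_1 = -4.
Iterating: 1, -4, 12, -32, 80, -192, 448, -1024, 2304, so a_8 = 2304.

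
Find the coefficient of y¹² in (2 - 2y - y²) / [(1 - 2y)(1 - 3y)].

1942473

The denominator gives the recurrence a_n = 5a_(n−1) − 6a_(n−2) for n ≥ 3; the numerator fixes a_0 = 2, a_1 = 8, a_2 = 27.
Iterating: 2, 8, 27, 87, 273, 843, 2577, 7827, 23673, 71403, 214977, 646467, 1942473, so a_12 = 1942473.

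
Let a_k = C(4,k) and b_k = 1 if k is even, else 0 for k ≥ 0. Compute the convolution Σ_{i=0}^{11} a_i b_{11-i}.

8

The convolution is the x^11 coefficient of A(x)B(x).
Σ = 1·0 + 4·1 + 6·0 + 4·1 + 1·0 + 0·1 + 0·0 + 0·1 + 0·0 + 0·1 + 0·0 + 0·1 = 8.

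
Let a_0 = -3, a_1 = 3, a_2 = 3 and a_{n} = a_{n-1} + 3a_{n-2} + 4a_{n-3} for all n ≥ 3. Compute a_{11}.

The ordinary generating function has denominator 1 - y - 3y^2 - 4y^3.
Iterating the recurrence: a_0,…,a_{11} = -3, 3, 3, 0, 21, 33, 96, 279, 699, 1920, 5133, 13689.

13689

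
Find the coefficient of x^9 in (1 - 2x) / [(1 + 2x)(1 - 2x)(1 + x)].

-1023

Partial fractions give a closed form: a_n = (2)·(-2)^n + (-1)·(-1)^n.
At n = 9: a_9 = -1023.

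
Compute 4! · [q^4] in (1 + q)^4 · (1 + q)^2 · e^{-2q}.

-56

The EGF product rule gives c_4 = Σ_{k_1+k_2+k_3=4} C(4; k_1,k_2,k_3) · ∏ g_i(k_i), where (1+q)^4 gives the falling factorial (4)_k; (1+q)^2 gives the falling factorial (2)_k; e^{-2q} gives (-2)^k.
g_1(k) for k = 0…4: 1, 4, 12, 24, 24.
g_2(k) for k = 0…4: 1, 2, 2, 0, 0.
g_3(k) for k = 0…4: 1, -2, 4, -8, 16.
First combine the last two factors: h(k) = Σ_j C(k,j)·g_2(j)·g_3(k−j) for k = 0…4: 1, 0, -2, 4, 0.
c_4 = Σ_k C(4,k)·g_1(k)·h(4−k) = 4·4·4 + 6·12·(-2) + 1·24·1 = 64 − 144 + 24 = -56.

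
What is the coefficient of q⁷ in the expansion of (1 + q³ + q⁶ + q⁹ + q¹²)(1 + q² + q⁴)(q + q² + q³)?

3

(1 + q³ + q⁶ + q⁹ + q¹²) has coefficients 1,0,0,1,0,0,1,0 for degrees 0…7.
(1 + q² + q⁴) has coefficients 1,0,1,0,1,0,0,0 for degrees 0…7.
Finally multiplying by (q + q² + q³), the product of all factors after the first has coefficients 0,1,1,2,1,2,1,1 for degrees 0…7.
[q⁷] = 1·1 + 1·1 + 1·1 = 3.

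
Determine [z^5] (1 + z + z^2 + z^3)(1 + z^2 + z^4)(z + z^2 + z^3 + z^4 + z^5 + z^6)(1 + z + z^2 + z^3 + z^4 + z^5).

(1 + z + z^2 + z^3) has coefficients 1,1,1,1 for degrees 0…3.
(1 + z^2 + z^4) has coefficients 1,0,1,0,1,0 for degrees 0…5.
Multiplying by (z + z^2 + z^3 + z^4 + z^5 + z^6) gives running coefficients 0,1,1,2,2,3 for degrees 0…5.
Finally multiplying by (1 + z + z^2 + z^3 + z^4 + z^5), the product of all factors after the first has coefficients 0,1,2,4,6,9 for degrees 0…5.
[z^5] = 1·9 + 1·6 + 1·4 + 1·2 = 21.

21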